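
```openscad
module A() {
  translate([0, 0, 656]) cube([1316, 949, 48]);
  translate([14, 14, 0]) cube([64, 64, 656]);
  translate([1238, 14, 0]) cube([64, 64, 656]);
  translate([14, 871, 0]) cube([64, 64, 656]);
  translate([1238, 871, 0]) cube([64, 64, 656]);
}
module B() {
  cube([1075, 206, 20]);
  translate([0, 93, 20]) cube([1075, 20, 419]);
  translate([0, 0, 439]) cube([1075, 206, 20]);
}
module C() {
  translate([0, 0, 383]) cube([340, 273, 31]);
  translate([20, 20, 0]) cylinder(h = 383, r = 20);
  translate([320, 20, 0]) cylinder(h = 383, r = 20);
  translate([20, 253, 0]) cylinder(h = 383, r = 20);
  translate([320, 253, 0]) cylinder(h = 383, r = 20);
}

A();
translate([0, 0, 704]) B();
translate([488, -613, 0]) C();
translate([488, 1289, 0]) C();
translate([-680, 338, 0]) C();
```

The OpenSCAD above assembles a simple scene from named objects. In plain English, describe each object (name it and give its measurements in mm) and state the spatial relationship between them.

A is a table: top 1316 mm (x) × 949 mm (y), 48 mm thick, upper face at z = 704 mm, on four 64×64 mm square legs, each inset 14 mm from the nearest pair of top edges, running from z = 0 to the bottom of the top.

B is an I-beam lying along x, 1075 mm long. Overall section height 459 mm. Two flanges 206 mm wide (y) and 20 mm thick, one on the floor and one at the top; a web 20 mm thick runs between them, centred on the flange width.

C is a four-legged stool. The seat is 340×273 mm, 31 mm thick, top at z = 414 mm. It stands on four round legs, each 40 mm in diameter, from z = 0 to the seat underside, each leg's axis is inset half a diameter from the nearest pair of seat edges (so the leg's bounding box is flush with the corner).

The I-beam is on top of the table. Three stools sit around the table at the −y, +y, −x sides.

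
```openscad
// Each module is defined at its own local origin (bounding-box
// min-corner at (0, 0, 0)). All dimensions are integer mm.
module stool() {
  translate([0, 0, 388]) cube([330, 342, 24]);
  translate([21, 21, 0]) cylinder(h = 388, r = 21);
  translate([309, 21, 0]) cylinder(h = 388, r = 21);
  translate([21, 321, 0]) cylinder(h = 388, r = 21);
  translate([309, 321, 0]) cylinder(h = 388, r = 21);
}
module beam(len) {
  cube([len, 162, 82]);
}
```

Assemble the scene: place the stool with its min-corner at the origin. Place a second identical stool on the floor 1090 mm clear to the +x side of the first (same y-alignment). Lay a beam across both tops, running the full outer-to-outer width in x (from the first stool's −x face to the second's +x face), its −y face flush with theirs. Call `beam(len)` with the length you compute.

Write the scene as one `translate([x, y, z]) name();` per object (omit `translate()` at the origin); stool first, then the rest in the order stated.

stool();
translate([1420, 0, 0]) stool();
translate([0, 0, 412]) beam(1750);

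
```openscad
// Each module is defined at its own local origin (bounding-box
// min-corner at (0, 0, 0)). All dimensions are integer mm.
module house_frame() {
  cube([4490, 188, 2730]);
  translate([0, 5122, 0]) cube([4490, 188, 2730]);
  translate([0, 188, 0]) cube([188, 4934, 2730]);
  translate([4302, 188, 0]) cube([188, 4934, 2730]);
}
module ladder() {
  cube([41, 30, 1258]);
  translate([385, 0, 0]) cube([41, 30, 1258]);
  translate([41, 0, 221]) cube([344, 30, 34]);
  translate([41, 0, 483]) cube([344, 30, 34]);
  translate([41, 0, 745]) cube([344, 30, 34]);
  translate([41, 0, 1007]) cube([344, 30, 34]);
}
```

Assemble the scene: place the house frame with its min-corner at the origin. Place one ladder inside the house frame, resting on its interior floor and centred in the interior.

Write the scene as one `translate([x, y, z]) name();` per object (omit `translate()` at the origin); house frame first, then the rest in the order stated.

house_frame();
translate([2032, 2640, 0]) ladder();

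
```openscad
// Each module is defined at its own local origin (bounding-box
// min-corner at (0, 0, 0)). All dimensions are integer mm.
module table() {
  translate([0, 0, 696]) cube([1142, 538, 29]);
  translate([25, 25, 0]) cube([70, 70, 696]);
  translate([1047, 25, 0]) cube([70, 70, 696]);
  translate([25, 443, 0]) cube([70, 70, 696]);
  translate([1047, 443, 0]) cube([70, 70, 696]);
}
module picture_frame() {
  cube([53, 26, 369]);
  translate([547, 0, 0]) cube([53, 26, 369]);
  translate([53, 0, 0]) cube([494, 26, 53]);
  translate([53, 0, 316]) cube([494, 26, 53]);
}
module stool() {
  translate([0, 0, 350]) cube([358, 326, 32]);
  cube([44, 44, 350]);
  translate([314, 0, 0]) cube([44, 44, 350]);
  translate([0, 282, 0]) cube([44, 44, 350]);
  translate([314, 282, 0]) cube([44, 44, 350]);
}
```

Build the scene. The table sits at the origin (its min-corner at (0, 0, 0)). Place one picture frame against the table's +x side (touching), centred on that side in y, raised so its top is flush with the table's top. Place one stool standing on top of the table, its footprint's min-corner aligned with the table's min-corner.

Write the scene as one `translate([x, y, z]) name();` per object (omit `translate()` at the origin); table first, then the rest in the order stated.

table();
translate([1142, 256, 356]) picture_frame();
translate([0, 0, 725]) stool();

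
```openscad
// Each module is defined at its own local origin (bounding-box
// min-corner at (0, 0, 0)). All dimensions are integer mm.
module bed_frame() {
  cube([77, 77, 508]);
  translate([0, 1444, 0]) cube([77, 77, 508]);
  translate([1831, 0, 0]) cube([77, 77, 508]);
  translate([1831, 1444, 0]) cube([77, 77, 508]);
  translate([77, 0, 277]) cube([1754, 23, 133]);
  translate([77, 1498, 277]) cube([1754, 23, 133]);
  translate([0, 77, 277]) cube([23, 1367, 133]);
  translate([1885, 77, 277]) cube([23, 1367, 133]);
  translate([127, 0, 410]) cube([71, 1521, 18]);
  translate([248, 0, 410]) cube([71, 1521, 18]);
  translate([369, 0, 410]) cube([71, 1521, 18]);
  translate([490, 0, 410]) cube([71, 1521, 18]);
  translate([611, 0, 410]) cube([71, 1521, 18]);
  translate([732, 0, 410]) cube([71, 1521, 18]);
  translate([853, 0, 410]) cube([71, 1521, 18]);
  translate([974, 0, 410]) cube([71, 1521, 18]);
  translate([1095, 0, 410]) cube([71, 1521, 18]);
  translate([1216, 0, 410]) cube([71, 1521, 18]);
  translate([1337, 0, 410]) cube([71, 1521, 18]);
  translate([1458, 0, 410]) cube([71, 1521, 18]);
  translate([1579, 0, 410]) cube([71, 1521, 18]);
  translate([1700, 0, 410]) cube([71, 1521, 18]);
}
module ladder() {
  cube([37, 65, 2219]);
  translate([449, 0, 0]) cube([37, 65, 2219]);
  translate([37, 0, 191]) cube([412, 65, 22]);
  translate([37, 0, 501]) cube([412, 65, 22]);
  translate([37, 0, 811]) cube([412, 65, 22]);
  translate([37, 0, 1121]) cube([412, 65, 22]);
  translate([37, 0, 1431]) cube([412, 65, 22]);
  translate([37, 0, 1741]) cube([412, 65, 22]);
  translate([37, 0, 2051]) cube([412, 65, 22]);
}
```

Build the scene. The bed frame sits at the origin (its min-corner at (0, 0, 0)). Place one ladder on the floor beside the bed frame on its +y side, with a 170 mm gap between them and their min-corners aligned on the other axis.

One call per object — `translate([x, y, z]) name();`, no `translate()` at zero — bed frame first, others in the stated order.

bed_frame();
translate([0, 1691, 0]) ladder();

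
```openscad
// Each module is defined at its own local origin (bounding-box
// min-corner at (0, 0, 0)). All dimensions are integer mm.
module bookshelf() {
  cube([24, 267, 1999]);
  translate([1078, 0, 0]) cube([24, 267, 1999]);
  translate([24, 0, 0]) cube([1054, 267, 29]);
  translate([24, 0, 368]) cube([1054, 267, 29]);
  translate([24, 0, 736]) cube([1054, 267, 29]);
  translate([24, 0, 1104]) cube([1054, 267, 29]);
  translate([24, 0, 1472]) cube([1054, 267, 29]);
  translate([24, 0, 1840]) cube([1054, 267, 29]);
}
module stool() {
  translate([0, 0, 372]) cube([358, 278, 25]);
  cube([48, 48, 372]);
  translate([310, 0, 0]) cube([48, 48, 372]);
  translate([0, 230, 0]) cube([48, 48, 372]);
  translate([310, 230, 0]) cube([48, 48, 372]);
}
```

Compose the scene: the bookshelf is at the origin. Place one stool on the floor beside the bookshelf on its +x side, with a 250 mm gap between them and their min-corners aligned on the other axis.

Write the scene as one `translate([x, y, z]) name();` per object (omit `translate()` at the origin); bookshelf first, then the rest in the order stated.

bookshelf();
translate([1352, 0, 0]) stool();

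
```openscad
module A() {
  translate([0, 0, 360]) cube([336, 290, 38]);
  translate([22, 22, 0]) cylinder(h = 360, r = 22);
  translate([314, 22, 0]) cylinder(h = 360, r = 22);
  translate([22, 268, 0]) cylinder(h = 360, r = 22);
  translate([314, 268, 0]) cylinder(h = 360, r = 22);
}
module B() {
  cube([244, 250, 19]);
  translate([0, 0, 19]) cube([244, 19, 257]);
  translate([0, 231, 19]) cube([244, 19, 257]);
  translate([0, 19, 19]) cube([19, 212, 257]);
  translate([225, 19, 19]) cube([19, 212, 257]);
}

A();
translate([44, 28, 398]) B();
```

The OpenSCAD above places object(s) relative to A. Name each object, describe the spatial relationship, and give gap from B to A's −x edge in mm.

A is a stool. B is an open box. The open box is on top of the stool. The gap from the open box to the stool's −x edge is 44 mm.

The open box's min-x is at 44; the stool's min-x is 0; gap = 44 mm.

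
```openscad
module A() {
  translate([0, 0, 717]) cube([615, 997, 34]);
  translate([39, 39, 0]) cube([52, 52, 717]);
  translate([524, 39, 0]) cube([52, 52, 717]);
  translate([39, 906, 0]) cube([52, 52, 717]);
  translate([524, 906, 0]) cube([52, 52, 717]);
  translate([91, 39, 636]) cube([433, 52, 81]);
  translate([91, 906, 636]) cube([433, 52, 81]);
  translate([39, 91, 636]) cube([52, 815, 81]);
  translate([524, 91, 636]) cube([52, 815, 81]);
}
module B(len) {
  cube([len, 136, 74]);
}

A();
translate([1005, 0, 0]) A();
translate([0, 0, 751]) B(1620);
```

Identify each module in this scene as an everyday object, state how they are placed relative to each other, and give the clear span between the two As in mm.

A is a table. B is a beam. A beam spans the tops of two tables. The clear span between the two tables is 390 mm.

Second table starts at x = 1005; first ends at x = 615; clear span = 1005 − 615 = 390 mm.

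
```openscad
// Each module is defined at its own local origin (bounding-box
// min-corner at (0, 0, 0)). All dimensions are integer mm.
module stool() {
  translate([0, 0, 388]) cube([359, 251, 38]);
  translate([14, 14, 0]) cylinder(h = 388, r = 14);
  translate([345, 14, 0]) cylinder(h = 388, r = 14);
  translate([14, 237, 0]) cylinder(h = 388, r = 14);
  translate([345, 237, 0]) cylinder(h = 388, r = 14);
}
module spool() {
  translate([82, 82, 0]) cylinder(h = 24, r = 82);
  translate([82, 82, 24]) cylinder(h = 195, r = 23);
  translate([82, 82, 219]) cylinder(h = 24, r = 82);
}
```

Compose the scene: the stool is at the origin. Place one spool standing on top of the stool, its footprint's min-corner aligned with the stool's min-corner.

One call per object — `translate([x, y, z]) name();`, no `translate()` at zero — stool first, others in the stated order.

stool();
translate([0, 0, 426]) spool();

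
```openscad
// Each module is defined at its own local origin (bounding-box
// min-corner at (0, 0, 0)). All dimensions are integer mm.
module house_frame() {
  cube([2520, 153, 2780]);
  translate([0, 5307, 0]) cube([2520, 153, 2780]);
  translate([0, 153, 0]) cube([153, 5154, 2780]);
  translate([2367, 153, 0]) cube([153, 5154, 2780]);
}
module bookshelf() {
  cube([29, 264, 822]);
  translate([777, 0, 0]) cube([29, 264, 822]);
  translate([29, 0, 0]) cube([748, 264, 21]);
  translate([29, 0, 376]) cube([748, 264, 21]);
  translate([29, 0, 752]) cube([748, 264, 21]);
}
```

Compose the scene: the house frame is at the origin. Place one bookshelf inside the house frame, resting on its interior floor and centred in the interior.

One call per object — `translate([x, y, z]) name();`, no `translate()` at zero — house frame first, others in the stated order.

house_frame();
translate([857, 2598, 0]) bookshelf();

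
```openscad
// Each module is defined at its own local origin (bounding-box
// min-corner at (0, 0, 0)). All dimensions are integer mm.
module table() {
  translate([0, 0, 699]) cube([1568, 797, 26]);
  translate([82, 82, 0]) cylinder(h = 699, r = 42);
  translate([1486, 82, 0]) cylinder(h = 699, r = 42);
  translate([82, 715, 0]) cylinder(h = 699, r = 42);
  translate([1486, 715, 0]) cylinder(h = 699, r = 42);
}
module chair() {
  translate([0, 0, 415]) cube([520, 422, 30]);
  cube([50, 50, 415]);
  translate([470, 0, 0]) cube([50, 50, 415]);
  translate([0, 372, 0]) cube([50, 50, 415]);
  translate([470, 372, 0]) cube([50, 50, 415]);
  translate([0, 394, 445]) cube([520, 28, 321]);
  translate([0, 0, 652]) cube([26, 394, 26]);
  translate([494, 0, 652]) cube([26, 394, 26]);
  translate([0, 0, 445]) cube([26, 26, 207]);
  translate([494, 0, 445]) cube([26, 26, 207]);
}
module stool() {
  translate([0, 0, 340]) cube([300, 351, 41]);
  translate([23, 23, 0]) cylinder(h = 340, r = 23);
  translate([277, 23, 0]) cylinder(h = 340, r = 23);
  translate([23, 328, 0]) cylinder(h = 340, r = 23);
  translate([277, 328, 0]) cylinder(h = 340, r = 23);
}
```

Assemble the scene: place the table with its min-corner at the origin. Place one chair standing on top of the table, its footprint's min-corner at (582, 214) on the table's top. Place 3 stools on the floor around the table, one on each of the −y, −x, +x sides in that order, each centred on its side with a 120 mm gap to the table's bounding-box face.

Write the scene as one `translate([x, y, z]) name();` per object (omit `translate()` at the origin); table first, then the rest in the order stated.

table();
translate([582, 214, 725]) chair();
translate([634, -471, 0]) stool();
translate([-420, 223, 0]) stool();
translate([1688, 223, 0]) stool();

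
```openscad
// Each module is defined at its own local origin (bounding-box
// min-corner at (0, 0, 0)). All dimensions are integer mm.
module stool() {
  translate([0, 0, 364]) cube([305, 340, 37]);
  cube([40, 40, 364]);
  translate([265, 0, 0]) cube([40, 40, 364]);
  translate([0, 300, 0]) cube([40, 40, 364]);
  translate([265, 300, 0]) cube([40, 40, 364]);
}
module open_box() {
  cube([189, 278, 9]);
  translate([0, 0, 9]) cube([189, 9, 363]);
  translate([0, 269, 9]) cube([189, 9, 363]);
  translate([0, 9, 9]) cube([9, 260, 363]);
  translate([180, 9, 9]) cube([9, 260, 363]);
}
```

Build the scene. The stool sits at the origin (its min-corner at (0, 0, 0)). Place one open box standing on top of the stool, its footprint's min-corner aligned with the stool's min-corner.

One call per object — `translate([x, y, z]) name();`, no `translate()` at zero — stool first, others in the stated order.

stool();
translate([0, 0, 401]) open_box();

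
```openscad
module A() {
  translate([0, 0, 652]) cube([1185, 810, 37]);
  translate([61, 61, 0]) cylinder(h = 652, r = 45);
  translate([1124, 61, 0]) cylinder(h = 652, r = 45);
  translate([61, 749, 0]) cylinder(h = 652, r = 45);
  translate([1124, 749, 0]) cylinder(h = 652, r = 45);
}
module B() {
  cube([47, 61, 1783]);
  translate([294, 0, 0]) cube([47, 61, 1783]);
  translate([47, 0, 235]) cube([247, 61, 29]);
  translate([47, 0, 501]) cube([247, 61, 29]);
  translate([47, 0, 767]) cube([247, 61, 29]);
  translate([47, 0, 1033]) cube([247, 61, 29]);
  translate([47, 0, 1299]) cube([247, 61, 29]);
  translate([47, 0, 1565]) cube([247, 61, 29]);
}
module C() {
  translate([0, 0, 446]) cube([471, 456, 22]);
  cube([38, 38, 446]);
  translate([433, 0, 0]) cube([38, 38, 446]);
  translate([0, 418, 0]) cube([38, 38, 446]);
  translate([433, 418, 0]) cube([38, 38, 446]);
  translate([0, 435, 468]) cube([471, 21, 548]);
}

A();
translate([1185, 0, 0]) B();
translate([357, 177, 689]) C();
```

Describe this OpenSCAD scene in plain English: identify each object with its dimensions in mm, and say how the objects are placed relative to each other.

A is a rectangular dining table. The top is 1185×810×37 mm with its upper surface at z = 689 mm. It stands on four round legs of 90 mm diameter, each leg's bounding box inset 16 mm from the nearest pair of top edges, running from the floor to the underside of the top.

B is a wooden ladder with two side rails of 47×61 mm section and 1783 mm height, set 341 mm apart overall. Between them run 6 rectangular rungs (61 mm deep, 29 mm thick), front faces flush with the rails' −y face. The bottom of the first rung is 235 mm above the floor and each subsequent rung is 266 mm higher than the one below.

C is a chair: 471×456 mm seat, 22 mm thick, top at z = 468 mm, on four 38 mm square corner legs flush with the seat edges. A 21 mm thick backrest slab spans the full seat width, extending 548 mm above the seat top, its back face flush with the seat's +y edge.

The ladder is against the table's +x side, with their −y faces flush. The chair is on top of the table, centred.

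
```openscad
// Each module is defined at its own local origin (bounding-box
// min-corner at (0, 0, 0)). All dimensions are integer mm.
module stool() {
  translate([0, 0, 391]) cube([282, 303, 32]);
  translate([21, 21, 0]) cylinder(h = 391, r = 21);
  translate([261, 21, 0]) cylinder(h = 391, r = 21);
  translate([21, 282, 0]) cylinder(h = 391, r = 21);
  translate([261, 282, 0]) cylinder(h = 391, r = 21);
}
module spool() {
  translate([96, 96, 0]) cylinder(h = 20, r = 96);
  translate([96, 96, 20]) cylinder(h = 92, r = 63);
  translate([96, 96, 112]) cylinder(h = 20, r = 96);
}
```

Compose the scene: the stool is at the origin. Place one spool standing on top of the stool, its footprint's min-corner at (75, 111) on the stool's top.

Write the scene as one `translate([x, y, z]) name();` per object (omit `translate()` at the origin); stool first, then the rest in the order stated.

stool();
translate([75, 111, 423]) spool();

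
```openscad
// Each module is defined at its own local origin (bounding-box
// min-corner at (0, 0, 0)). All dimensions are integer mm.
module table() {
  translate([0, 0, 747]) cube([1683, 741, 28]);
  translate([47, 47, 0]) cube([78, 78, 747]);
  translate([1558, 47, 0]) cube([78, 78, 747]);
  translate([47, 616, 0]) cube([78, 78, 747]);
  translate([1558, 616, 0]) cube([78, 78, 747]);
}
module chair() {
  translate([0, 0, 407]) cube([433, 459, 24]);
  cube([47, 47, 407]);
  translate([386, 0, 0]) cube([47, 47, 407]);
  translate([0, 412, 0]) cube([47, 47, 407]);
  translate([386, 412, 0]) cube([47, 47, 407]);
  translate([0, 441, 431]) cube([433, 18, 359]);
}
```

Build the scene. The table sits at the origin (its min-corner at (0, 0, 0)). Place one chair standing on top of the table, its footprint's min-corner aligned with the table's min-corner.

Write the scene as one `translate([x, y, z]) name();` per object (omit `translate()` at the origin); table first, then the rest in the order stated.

table();
translate([0, 0, 775]) chair();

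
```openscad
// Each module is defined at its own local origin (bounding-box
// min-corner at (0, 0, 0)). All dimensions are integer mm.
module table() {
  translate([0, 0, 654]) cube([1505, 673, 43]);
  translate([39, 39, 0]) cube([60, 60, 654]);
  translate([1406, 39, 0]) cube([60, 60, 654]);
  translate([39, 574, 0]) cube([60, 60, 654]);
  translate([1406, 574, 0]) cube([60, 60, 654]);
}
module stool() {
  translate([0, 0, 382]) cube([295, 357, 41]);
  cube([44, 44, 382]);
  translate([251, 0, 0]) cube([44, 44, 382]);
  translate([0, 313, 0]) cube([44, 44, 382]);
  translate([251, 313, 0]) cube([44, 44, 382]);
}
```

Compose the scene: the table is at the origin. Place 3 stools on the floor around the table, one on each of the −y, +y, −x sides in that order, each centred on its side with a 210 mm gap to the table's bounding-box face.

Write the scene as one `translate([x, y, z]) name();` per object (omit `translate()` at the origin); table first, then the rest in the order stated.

table();
translate([605, -567, 0]) stool();
translate([605, 883, 0]) stool();
translate([-505, 158, 0]) stool();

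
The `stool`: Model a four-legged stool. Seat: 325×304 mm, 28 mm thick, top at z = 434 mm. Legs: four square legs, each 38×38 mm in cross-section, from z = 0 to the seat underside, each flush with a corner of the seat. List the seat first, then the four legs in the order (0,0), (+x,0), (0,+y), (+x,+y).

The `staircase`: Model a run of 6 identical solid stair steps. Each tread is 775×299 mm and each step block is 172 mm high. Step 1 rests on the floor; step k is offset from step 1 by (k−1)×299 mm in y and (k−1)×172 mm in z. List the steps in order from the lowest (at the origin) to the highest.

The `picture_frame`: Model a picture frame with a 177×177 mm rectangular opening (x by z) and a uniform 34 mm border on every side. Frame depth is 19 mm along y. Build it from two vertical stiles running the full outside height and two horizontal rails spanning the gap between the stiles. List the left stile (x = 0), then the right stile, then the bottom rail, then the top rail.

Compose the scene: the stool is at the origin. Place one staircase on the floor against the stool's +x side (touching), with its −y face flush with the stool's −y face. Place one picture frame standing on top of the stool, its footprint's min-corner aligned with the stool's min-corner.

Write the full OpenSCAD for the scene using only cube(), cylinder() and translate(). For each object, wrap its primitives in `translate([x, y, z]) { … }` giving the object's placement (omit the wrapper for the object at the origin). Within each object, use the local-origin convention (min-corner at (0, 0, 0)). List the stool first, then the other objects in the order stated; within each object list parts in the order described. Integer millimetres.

translate([0, 0, 406]) cube([325, 304, 28]);
cube([38, 38, 406]);
translate([287, 0, 0]) cube([38, 38, 406]);
translate([0, 266, 0]) cube([38, 38, 406]);
translate([287, 266, 0]) cube([38, 38, 406]);
translate([325, 0, 0]) {
  cube([775, 299, 172]);
  translate([0, 299, 172]) cube([775, 299, 172]);
  translate([0, 598, 344]) cube([775, 299, 172]);
  translate([0, 897, 516]) cube([775, 299, 172]);
  translate([0, 1196, 688]) cube([775, 299, 172]);
  translate([0, 1495, 860]) cube([775, 299, 172]);
}
translate([0, 0, 434]) {
  cube([34, 19, 245]);
  translate([211, 0, 0]) cube([34, 19, 245]);
  translate([34, 0, 0]) cube([177, 19, 34]);
  translate([34, 0, 211]) cube([177, 19, 34]);
}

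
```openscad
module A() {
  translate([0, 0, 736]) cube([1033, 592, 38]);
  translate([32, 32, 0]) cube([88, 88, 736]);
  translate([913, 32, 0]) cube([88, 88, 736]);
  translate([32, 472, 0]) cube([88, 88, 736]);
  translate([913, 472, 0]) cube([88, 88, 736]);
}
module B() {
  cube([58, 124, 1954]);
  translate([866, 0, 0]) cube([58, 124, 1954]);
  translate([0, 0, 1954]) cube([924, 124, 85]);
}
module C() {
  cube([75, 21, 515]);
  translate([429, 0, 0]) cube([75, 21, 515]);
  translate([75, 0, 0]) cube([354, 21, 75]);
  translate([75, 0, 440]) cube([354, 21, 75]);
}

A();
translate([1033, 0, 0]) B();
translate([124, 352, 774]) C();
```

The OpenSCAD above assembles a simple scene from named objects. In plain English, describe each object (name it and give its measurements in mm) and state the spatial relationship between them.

A is a table: top 1033 mm (x) × 592 mm (y), 38 mm thick, upper face at z = 774 mm, on four 88×88 mm square legs, each inset 32 mm from the nearest pair of top edges, running from z = 0 to the bottom of the top.

B is a door frame. The clear opening is 808 mm wide and 1954 mm high. Two 58 mm wide jambs, 124 mm deep, stand either side of the opening from the floor to the top of the opening. A 85 mm thick head sits across the top of both jambs, spanning the full outside width of the frame.

C is a picture frame with a 354×365 mm rectangular opening (x by z) and a uniform 75 mm border on every side. Frame depth is 21 mm along y. It is built from two vertical stiles running the full outside height and two horizontal rails spanning the gap between the stiles.

The door frame is against the table's +x side, with their −y faces flush. The picture frame is on top of the table.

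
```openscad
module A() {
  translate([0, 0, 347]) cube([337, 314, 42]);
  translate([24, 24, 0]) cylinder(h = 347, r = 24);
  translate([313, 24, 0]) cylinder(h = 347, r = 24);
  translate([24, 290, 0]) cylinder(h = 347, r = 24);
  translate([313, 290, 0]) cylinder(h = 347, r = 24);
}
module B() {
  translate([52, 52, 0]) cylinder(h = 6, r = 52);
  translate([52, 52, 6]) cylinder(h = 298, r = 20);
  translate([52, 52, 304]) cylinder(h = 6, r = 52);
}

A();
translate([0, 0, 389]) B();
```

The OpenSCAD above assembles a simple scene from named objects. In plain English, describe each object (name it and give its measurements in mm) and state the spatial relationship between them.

A is a four-legged stool. The seat is 337×314 mm, 42 mm thick, top at z = 389 mm. It stands on four round legs, each 48 mm in diameter, from z = 0 to the seat underside, each leg's axis is inset half a diameter from the nearest pair of seat edges (so the leg's bounding box is flush with the corner).

B is a spool: two coaxial disc flanges of radius 52 mm and thickness 6 mm, joined by a core cylinder of radius 20 mm and height 298 mm. The lower flange rests on z = 0 and the three cylinders share a vertical axis.

The spool is on top of the stool.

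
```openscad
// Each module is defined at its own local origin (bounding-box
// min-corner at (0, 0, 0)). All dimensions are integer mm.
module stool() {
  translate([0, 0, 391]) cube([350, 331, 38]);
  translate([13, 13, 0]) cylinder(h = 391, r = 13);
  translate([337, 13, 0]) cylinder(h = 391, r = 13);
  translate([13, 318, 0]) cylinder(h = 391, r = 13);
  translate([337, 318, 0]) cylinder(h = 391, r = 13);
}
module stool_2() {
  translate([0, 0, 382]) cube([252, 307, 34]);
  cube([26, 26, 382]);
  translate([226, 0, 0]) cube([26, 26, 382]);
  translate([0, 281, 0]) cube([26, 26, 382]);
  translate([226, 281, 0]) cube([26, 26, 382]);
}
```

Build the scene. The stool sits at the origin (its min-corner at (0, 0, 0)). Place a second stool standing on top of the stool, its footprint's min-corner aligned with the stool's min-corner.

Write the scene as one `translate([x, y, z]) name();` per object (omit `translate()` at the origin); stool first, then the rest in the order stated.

stool();
translate([0, 0, 429]) stool_2();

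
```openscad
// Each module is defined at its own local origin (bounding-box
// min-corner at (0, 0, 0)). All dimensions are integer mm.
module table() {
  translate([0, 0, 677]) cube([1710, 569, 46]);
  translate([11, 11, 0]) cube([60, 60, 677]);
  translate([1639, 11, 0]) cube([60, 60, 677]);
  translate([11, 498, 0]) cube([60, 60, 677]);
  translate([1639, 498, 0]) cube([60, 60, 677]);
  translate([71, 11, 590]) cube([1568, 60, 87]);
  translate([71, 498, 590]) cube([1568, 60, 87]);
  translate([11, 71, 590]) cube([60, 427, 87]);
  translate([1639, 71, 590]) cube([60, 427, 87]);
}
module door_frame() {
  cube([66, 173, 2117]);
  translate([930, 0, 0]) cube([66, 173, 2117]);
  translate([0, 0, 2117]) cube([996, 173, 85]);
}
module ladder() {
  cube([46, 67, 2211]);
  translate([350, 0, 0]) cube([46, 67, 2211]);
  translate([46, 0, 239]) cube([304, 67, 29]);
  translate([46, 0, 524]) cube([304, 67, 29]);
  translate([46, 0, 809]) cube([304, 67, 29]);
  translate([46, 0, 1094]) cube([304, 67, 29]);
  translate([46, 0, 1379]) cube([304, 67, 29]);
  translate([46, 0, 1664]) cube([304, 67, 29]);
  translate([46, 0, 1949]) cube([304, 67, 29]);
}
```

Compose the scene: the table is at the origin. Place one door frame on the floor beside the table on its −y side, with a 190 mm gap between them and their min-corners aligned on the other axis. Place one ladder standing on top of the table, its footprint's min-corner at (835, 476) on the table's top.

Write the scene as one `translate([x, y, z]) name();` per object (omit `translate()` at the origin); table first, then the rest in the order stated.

table();
translate([0, -363, 0]) door_frame();
translate([835, 476, 723]) ladder();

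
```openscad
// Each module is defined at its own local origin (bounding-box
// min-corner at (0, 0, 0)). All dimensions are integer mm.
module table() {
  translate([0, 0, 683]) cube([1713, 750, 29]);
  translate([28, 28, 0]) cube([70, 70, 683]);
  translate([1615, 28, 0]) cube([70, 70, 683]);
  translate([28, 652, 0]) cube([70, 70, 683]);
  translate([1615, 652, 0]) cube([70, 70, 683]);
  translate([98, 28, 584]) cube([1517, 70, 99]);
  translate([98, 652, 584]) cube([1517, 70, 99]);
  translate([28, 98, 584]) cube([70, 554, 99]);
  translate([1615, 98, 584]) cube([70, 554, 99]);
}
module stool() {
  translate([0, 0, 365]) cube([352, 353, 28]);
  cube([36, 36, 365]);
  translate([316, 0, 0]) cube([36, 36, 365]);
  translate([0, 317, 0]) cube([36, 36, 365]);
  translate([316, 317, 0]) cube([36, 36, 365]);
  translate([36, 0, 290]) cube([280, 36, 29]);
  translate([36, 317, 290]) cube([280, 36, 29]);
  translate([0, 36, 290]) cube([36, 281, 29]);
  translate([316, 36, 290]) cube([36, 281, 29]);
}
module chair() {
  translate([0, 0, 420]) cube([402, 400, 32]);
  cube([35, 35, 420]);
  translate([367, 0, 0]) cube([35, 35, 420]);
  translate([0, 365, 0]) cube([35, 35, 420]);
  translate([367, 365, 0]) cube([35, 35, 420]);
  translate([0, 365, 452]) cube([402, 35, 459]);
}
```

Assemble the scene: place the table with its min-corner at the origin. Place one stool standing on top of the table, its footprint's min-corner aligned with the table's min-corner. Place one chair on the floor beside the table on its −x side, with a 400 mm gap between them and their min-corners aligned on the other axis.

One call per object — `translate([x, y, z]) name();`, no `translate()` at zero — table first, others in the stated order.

table();
translate([0, 0, 712]) stool();
translate([-802, 0, 0]) chair();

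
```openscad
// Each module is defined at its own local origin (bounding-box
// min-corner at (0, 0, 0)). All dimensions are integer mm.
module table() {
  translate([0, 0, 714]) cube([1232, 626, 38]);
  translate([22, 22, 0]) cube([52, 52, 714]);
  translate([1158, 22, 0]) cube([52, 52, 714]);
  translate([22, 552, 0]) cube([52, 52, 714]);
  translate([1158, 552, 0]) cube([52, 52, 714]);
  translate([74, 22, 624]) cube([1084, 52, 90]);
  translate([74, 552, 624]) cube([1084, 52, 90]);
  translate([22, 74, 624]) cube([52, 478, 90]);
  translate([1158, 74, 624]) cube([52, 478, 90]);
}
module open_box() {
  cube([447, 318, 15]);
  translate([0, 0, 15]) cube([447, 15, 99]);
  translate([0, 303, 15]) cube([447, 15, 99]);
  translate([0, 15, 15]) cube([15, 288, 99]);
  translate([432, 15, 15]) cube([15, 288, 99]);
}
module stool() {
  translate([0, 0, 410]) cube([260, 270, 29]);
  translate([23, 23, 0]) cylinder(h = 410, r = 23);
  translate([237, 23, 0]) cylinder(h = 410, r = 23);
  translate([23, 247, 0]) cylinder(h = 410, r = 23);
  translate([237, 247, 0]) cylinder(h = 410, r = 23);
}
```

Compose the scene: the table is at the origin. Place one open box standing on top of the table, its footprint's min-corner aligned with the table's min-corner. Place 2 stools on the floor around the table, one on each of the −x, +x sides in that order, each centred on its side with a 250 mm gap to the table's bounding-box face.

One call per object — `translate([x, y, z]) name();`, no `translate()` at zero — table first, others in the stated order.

table();
translate([0, 0, 752]) open_box();
translate([-510, 178, 0]) stool();
translate([1482, 178, 0]) stool();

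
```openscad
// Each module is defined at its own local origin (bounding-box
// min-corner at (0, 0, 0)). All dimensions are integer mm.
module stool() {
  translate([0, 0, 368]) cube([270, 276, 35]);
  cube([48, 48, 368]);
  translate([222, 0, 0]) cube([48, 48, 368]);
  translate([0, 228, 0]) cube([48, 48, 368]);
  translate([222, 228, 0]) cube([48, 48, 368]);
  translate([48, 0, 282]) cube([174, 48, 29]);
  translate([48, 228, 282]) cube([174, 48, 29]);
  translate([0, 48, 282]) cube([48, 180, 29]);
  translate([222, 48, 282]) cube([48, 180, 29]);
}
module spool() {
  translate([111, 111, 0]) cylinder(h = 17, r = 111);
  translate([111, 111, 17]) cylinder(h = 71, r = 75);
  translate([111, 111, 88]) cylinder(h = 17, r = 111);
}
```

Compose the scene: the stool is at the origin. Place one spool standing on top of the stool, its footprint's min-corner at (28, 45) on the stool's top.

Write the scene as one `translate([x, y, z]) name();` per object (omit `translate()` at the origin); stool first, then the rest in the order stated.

stool();
translate([28, 45, 403]) spool();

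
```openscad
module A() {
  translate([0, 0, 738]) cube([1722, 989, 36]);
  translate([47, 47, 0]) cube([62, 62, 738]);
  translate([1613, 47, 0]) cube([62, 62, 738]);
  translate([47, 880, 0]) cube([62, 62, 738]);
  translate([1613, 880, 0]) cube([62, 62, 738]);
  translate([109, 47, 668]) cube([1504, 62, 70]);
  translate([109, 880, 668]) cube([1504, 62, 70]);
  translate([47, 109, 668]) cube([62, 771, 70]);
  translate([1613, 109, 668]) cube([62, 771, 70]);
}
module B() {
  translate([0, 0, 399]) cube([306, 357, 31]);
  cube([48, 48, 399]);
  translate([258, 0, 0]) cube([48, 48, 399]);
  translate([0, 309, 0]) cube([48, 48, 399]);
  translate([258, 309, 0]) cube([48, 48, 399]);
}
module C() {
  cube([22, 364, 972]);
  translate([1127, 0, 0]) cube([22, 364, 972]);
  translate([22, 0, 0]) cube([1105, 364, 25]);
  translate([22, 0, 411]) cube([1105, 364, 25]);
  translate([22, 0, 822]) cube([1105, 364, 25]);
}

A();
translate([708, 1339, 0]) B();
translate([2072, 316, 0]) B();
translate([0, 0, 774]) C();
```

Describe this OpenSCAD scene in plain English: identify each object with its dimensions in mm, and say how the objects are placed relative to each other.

A is a table with a 1722×989 mm rectangular top, 36 mm thick, top surface at z = 774 mm, supported by four 62×62 mm square legs, each inset 47 mm from the nearest pair of top edges, running from the floor. Four apron rails, 62 mm thick and 70 mm tall, run between adjacent legs with their top edges flush with the underside of the top and their outer faces flush with the legs' outer faces.

B is a four-legged stool. The seat is 306×357 mm, 31 mm thick, top at z = 430 mm. It stands on four square legs, each 48×48 mm in cross-section, from z = 0 to the seat underside, each flush with a corner of the seat.

C is an open bookshelf. Two side panels, each 22 mm thick, 364 mm deep and 972 mm tall, stand 1149 mm apart (outside-to-outside). Between them sit 3 shelves, each 25 mm thick and 364 mm deep, spanning the full gap between the sides. The bottom shelf rests on the floor (its underside at z = 0) and the clear gap between one shelf's top and the next shelf's underside is 386 mm.

Two stools sit around the table at the +y, +x sides. The bookshelf is on top of the table.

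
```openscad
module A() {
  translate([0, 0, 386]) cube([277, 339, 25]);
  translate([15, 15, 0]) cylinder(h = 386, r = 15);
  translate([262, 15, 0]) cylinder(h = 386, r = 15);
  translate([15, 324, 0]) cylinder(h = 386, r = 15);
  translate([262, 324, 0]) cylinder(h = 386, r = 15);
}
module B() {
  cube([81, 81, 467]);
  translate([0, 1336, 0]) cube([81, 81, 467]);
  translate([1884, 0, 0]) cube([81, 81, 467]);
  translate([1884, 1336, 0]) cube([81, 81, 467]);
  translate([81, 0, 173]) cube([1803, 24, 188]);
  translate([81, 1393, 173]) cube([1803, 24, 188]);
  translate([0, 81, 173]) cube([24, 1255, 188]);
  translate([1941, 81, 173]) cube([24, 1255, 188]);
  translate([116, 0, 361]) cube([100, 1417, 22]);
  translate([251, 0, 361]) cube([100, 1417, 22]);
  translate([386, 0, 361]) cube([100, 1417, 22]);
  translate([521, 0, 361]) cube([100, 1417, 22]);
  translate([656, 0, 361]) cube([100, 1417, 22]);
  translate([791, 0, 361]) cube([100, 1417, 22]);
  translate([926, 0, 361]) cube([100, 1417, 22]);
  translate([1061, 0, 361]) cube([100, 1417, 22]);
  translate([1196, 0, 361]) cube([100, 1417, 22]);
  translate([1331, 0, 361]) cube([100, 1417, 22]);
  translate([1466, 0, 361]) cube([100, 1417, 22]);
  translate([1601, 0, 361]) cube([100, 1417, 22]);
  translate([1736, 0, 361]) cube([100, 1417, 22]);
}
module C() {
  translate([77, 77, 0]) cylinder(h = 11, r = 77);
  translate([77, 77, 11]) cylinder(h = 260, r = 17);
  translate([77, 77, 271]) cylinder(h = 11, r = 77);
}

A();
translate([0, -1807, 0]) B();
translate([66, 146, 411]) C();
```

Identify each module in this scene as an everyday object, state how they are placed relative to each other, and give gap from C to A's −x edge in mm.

The spool's min-x is at 66; the stool's min-x is 0; gap = 66 mm.

A is a stool. B is a bed frame. C is a spool. The bed frame is on the floor beside the stool on its −y side. The spool is on top of the stool. The gap from the spool to the stool's −x edge is 66 mm.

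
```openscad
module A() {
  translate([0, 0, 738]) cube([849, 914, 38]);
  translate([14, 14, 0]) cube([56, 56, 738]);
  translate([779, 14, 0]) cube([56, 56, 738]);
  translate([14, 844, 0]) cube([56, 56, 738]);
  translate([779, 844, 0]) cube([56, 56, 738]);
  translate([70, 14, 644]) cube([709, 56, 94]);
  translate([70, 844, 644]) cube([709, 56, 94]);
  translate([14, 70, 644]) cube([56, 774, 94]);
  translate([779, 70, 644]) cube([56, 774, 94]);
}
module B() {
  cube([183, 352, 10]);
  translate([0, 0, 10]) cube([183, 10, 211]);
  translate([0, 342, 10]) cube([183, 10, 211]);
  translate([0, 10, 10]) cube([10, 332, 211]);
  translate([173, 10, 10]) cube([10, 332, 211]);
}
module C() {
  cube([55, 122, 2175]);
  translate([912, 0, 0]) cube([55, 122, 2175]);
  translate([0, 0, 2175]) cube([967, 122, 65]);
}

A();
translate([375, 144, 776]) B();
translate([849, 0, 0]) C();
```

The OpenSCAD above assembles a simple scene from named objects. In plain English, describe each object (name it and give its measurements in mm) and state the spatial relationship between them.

A is a table with a 849×914 mm rectangular top, 38 mm thick, top surface at z = 776 mm, supported by four 56×56 mm square legs, each inset 14 mm from the nearest pair of top edges, running from the floor. Four apron rails, 56 mm thick and 94 mm tall, run between adjacent legs with their top edges flush with the underside of the top and their outer faces flush with the legs' outer faces.

B is an open storage box with external size 183×352×221 mm and wall thickness 10 mm (the base is also 10 mm thick). The base covers the whole footprint; the four walls stand on the base, with the y-facing walls full-width and the x-facing walls fitting between their inner faces.

C is a rectangular door frame: two vertical jambs of 55×122 mm section, 2175 mm tall, with a clear opening 857 mm wide between their inner faces. A header 65 mm tall and 122 mm deep lies on top of the jambs and spans the full outside width.

The open box is on top of the table. The door frame is against the table's +x side, with their −y faces flush.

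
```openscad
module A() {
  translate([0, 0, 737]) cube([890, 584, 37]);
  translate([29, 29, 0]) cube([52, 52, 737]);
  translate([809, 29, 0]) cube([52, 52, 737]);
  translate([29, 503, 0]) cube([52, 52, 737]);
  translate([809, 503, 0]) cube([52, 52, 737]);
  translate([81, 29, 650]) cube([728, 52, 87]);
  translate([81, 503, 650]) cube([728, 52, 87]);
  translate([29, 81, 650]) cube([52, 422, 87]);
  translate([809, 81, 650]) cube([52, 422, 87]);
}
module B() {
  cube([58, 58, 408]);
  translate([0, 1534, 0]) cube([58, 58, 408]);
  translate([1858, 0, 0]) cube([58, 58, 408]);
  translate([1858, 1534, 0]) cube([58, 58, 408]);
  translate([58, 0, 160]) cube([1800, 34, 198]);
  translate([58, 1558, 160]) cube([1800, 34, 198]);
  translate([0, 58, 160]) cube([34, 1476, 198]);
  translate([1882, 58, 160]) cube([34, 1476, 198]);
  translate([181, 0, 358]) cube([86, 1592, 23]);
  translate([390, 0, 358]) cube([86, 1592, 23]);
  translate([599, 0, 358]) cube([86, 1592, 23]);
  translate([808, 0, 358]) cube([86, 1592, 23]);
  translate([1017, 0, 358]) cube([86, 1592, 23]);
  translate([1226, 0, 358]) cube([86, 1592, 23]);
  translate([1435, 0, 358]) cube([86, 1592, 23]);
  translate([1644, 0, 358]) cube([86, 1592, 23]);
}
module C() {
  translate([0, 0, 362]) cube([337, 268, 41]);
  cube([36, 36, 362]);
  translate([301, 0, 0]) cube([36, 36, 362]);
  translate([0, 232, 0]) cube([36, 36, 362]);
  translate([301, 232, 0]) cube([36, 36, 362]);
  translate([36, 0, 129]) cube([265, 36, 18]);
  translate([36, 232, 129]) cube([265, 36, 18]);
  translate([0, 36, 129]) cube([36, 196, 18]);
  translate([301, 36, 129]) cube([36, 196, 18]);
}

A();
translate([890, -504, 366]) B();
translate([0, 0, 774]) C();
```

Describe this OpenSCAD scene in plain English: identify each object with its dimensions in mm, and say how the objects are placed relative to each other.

A is a rectangular dining table. The top is 890×584×37 mm with its upper surface at z = 774 mm. It stands on four 52×52 mm square legs, each inset 29 mm from the nearest pair of top edges, running from the floor to the underside of the top. Four apron rails, 52 mm thick and 87 mm tall, run between adjacent legs with their top edges flush with the underside of the top and their outer faces flush with the legs' outer faces.

B is a bed frame 1916 mm long (x) by 1592 mm wide (y). Four 58×58 mm corner posts, 408 mm tall, at the corners of the footprint. Four rails of 34 mm thickness and 198 mm height run between adjacent posts with their undersides at z = 160 mm, their outer faces flush with the outside of the frame (the two x-running rails run between the posts' inner faces; the two y-running rails run between the posts' inner faces). 8 slats, each 86 mm wide (x) and 23 mm thick, lie across the top of the two x-running rails, running the full 1592 mm width of the frame in y; the slats are evenly spaced along x between the inner faces of the end posts with equal gaps (rounded down to the nearest mm) at the −x end and between each pair — any rounding remainder accumulates at the +x end.

C is a four-legged stool. The seat is 337×268 mm, 41 mm thick, top at z = 403 mm. It stands on four square legs, each 36×36 mm in cross-section, from z = 0 to the seat underside, each flush with a corner of the seat. Four stretchers, 36 mm wide and 18 mm tall, connect adjacent legs with their undersides at z = 129 mm, each running between the inner faces of the legs it joins and aligned with the legs' outer faces on the other axis.

The bed frame is beside the table with their tops flush at z = 774. The stool is on top of the table.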